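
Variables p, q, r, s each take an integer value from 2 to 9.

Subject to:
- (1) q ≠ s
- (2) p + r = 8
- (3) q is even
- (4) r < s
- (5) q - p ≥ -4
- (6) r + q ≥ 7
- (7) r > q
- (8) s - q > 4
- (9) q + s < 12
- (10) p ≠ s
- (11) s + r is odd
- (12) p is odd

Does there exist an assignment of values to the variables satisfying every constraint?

Satisfiable

The assignment p = 3, q = 2, r = 5, s = 8 works:
  constraint 2 holds since p + r = 8.
  constraint 5 holds since q - p = -1.
  constraint 6 holds since r + q = 7.
The rest check out directly.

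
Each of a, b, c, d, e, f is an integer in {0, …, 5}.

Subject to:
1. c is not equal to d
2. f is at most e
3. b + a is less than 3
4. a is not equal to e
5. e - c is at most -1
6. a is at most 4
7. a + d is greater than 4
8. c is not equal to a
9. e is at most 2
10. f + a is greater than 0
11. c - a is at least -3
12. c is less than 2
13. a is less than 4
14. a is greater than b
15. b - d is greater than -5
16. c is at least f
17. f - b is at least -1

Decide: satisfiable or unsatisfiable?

One satisfying assignment is a = 2, b = 0, c = 1, d = 4, e = 0, f = 0.
For the less obvious constraints — constraint 3: b + a = 2; constraint 5: e - c = -1 — and the others hold by inspection.

Satisfiable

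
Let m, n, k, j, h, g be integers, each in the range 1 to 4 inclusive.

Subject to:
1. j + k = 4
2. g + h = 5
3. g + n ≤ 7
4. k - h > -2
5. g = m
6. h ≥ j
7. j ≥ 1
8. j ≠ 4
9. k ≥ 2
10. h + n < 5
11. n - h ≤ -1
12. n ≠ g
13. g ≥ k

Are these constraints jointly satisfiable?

Satisfiable

Try m = 3, n = 1, k = 2, j = 2, h = 2, g = 3.
Check constraint 1: j + k = 4; constraint 2: g + h = 5; constraint 3: g + n = 4. The remaining constraints are straightforward to verify.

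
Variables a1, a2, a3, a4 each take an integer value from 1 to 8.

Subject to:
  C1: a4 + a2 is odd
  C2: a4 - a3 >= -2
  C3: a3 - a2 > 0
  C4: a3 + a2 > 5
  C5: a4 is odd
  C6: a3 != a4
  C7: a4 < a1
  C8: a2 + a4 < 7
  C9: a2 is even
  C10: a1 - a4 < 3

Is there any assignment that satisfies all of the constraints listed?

Satisfiable

Try a1 = 5, a2 = 2, a3 = 4, a4 = 3.
Check constraint 2: a4 - a3 = -1; constraint 3: a3 - a2 = 2. The remaining constraints are straightforward to verify.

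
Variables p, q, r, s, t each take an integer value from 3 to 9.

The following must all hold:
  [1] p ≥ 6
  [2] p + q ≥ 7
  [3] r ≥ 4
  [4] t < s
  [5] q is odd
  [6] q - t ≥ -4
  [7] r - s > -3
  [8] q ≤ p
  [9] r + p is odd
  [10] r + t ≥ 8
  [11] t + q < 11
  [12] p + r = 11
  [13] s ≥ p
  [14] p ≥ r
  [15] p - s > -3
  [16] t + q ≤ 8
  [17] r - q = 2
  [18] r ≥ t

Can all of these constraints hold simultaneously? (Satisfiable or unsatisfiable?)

Satisfiable

Take p = 6, q = 3, r = 5, s = 6, t = 5. Then constraint 2: p + q = 9; constraint 6: q - t = -2, and every other listed constraint is also met.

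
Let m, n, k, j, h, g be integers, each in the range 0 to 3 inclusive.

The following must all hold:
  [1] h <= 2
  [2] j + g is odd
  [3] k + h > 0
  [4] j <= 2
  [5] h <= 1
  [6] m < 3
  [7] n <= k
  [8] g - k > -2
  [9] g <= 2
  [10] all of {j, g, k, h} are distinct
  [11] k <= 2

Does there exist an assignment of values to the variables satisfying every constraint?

Unsatisfiable

Constraints 1, 4, 9, and 11 confine each of j, g, k, h to the 3 values {0, …, 2} (the domain already gives each ≥ 0).
Constraint 10 requires all 4 of them to be distinct, but only 3 values are available — impossible by the pigeonhole principle.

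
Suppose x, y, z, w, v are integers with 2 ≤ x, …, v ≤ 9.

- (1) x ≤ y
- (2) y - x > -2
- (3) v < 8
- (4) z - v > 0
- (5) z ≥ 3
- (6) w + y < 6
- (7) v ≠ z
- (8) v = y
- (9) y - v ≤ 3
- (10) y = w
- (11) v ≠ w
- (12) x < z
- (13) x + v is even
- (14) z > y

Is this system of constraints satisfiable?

From constraints 8 and 10, v = y = w, so v = w. But constraint 11 says v ≠ w. Contradiction.

Unsatisfiable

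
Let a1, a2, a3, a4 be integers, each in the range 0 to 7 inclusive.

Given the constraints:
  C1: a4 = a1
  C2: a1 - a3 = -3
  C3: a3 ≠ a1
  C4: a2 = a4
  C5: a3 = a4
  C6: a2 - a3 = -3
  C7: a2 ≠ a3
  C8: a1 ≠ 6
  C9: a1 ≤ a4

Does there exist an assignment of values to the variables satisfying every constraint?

Unsatisfiable

From constraints 1 and 5, a3 = a4 = a1, so a3 = a1. But constraint 3 says a3 ≠ a1. Contradiction.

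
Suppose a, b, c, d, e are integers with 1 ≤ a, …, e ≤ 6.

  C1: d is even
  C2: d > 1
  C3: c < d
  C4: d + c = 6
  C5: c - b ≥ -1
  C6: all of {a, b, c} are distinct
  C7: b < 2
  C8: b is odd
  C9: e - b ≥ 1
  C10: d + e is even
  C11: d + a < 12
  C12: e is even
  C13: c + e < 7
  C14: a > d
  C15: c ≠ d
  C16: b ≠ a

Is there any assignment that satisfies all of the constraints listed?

The assignment a = 6, b = 1, c = 2, d = 4, e = 2 works:
  constraint 4 holds since d + c = 6.
  constraint 5 holds since c - b = 1.
The rest check out directly.

Satisfiable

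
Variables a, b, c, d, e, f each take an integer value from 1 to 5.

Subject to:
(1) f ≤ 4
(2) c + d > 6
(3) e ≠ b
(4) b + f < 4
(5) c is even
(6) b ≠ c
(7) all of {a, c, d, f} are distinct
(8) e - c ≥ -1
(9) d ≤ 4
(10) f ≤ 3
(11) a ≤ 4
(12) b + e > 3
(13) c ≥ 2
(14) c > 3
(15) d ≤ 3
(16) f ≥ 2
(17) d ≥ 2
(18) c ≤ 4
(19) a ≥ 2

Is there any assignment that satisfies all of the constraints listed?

Constraints 1, 9, 11, 13, 16, 17, 18, and 19 confine each of a, c, d, f to the 3 values {2, …, 4}.
Constraint 7 requires all 4 of them to be distinct, but only 3 values are available — impossible by the pigeonhole principle.

Unsatisfiable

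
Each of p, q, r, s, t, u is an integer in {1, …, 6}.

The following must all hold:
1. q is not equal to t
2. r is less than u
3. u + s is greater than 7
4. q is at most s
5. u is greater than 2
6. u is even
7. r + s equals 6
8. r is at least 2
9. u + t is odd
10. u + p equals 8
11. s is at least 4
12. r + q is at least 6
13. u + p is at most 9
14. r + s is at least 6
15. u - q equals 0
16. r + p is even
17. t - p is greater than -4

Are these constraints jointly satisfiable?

Satisfiable

Setting (p, q, r, s, t, u) = (4, 4, 2, 4, 1, 4) satisfies everything: constraint 3: u + s = 8; constraint 7: r + s = 6, and the others follow.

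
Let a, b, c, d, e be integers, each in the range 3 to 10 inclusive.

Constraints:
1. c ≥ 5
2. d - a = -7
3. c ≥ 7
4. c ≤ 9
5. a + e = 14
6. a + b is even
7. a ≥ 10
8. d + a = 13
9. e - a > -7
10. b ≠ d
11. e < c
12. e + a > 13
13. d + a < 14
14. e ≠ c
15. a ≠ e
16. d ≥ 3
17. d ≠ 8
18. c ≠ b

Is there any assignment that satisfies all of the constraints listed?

Satisfiable

Try a = 10, b = 8, c = 9, d = 3, e = 4.
Check constraint 2: d - a = -7; constraint 5: a + e = 14. The remaining constraints are straightforward to verify.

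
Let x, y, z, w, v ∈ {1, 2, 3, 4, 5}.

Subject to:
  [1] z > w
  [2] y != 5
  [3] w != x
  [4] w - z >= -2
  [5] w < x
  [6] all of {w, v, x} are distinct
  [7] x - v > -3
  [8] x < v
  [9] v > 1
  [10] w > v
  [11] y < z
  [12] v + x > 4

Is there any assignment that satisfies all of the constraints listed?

Unsatisfiable

Constraints 5, 8, and 10 give v < w, w < x, x < v. Chaining: v < w < x < v, which forces v < v — impossible.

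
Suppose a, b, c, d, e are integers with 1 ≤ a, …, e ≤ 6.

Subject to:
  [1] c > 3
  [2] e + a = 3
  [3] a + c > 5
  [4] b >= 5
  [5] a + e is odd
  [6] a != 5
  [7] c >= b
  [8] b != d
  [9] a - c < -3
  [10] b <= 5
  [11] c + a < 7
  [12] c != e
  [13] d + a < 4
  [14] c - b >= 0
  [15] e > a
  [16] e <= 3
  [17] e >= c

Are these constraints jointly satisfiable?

From constraints 4 and 7: c ≥ b and b ≥ 5, so c ≥ 5. From constraints 16 and 17: c ≤ e and e ≤ 3, so c ≤ 3. But 3 < 5, so no value of c works.

Unsatisfiable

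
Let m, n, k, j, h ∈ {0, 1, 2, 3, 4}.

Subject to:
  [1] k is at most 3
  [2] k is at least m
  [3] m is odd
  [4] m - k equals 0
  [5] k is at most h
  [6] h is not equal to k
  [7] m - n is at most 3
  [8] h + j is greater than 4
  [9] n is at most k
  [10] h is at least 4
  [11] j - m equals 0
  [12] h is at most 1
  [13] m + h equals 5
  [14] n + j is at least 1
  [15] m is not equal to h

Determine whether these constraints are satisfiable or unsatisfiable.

From constraints 1 and 2: m ≤ k ≤ 3. From constraint 12: h ≤ 1. Hence m + h ≤ 4. But constraint 13 requires m + h = 5, and 5 > 4. Contradiction.

Unsatisfiable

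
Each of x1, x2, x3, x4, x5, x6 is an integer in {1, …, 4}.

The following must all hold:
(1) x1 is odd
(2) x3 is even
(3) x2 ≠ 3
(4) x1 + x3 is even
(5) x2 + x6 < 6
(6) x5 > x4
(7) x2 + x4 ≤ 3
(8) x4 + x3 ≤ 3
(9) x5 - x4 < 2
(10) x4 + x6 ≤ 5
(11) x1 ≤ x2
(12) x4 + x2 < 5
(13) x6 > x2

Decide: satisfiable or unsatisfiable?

Unsatisfiable

Constraint 1 makes x1 odd and constraint 2 makes x3 even, so x1 + x3 must be odd. Constraint 4 says x1 + x3 is even — contradiction.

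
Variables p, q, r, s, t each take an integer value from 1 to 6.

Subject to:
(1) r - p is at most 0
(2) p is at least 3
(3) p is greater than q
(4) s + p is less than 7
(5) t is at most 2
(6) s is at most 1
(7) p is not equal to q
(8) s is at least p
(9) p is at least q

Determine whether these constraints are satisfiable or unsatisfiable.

From constraint 2: p ≥ 3. From constraints 6 and 8: p ≤ s and s ≤ 1, so p ≤ 1. But 1 < 3, so no value of p works.

Unsatisfiable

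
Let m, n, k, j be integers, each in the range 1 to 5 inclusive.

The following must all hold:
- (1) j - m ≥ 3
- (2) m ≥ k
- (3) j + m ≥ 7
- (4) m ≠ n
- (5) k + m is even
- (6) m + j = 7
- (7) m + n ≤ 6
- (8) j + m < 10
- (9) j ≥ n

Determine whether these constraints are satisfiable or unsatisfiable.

Satisfiable

Setting (m, n, k, j) = (2, 3, 2, 5) satisfies everything: constraint 1: j - m = 3; constraint 3: j + m = 7, and the others follow.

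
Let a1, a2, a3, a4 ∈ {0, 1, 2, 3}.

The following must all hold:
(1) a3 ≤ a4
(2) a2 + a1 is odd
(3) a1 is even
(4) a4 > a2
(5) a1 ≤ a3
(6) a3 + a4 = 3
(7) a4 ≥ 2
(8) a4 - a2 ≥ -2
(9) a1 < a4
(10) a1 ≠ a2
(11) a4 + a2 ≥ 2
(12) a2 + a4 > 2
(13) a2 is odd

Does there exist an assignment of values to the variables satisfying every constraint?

Satisfiable

Setting (a1, a2, a3, a4) = (0, 1, 1, 2) satisfies everything: constraint 6: a3 + a4 = 3; constraint 8: a4 - a2 = 1; constraint 11: a4 + a2 = 3, and the others follow.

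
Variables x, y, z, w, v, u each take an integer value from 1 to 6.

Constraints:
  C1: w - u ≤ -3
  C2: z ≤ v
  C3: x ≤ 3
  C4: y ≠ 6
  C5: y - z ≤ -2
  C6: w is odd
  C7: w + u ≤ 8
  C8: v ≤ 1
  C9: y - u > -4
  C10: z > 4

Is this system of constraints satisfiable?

Unsatisfiable

From constraint 10: z ≥ 5. From constraints 2 and 8: z ≤ v and v ≤ 1, so z ≤ 1. But 1 < 5, so no value of z works.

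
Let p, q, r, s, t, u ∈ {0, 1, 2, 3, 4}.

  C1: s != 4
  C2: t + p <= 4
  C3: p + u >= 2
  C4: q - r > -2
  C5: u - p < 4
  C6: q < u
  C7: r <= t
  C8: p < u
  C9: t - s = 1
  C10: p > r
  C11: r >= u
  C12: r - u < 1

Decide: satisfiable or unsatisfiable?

Constraints 8, 10, and 11 give p < u, u ≤ r, r < p. Chaining: p < u ≤ r < p, which forces p < p — impossible.

Unsatisfiable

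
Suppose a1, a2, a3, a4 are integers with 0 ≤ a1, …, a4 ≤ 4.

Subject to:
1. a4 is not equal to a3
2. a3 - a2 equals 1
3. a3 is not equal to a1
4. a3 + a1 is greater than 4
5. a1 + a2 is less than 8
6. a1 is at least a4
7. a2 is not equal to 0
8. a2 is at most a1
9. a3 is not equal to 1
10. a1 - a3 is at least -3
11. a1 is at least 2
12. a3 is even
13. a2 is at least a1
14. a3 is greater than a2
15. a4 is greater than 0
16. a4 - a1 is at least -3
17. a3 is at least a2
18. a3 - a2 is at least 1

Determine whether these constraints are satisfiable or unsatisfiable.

Satisfiable

Try a1 = 3, a2 = 3, a3 = 4, a4 = 1.
Check constraint 2: a3 - a2 = 1; constraint 4: a3 + a1 = 7; constraint 5: a1 + a2 = 6. The remaining constraints are straightforward to verify.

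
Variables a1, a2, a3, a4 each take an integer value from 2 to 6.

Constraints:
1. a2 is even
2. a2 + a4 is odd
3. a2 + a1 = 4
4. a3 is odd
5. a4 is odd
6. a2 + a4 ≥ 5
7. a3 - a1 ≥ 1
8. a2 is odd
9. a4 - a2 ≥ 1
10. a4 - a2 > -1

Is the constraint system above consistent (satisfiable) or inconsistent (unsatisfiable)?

Unsatisfiable

Constraint 8 makes a2 odd and constraint 5 makes a4 odd, so a2 + a4 must be even. Constraint 2 says a2 + a4 is odd — contradiction.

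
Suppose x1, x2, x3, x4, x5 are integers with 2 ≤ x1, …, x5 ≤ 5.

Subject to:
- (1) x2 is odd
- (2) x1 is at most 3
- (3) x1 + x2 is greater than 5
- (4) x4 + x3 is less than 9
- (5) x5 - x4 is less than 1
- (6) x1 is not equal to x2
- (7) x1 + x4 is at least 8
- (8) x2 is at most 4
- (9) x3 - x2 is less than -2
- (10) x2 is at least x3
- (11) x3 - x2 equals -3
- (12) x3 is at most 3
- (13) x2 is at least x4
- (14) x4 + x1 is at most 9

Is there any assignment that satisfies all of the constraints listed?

Unsatisfiable

From constraint 2: x1 ≤ 3. From constraints 8 and 13: x4 ≤ x2 ≤ 4. Hence x1 + x4 ≤ 7. But constraint 7 requires x1 + x4 ≥ 8, and 8 > 7. Contradiction.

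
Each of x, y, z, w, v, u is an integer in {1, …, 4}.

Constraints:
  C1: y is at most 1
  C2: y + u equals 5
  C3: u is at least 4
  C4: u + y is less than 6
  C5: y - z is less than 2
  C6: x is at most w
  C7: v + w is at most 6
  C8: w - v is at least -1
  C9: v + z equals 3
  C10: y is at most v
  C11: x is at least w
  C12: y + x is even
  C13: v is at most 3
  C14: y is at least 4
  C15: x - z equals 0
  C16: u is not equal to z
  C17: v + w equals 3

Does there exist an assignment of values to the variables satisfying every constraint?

Unsatisfiable

From constraint 14: y ≥ 4. From constraints 10 and 13: y ≤ v and v ≤ 3, so y ≤ 3. But 3 < 4, so no value of y works.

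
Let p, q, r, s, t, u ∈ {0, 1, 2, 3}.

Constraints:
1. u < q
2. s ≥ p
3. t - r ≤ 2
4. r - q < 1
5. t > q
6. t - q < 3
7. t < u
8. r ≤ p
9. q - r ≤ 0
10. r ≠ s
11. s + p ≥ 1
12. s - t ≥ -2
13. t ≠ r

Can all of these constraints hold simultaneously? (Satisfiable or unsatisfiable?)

Unsatisfiable

Constraints 1, 5, and 7 give q < t, t < u, u < q. Chaining: q < t < u < q, which forces q < q — impossible.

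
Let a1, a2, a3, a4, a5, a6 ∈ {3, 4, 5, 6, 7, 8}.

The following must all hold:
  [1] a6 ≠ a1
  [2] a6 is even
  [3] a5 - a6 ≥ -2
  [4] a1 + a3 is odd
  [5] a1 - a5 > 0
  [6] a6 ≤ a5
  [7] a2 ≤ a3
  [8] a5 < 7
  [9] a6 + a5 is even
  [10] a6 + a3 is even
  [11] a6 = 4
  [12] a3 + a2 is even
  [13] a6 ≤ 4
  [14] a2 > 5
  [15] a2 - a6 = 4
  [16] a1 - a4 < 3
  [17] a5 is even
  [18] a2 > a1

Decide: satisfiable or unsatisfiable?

The assignment a1 = 5, a2 = 8, a3 = 8, a4 = 3, a5 = 4, a6 = 4 works:
  constraint 3 holds since a5 - a6 = 0.
  constraint 5 holds since a1 - a5 = 1.
The rest check out directly.

Satisfiable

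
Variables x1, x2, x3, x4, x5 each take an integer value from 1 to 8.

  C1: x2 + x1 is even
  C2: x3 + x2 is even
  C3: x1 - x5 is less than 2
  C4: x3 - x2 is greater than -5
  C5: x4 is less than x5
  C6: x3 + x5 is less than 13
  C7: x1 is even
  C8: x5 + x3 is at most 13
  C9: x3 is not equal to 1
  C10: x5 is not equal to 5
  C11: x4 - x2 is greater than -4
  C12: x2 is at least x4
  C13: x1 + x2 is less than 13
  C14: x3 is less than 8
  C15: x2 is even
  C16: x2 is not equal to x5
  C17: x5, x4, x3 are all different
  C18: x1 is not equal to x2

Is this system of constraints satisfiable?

Setting (x1, x2, x3, x4, x5) = (8, 4, 2, 3, 8) satisfies everything: constraint 3: x1 - x5 = 0; constraint 4: x3 - x2 = -2; constraint 6: x3 + x5 = 10, and the others follow.

Satisfiable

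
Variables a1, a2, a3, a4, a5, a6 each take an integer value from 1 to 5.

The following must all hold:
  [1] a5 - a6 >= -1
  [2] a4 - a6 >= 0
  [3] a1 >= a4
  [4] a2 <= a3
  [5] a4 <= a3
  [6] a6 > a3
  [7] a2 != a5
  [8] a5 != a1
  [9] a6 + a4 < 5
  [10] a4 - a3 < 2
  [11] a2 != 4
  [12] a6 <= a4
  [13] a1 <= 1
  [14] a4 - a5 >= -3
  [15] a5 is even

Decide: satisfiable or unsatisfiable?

Unsatisfiable

Constraints 5, 6, and 12 give a6 ≤ a4, a4 ≤ a3, a3 < a6. Chaining: a6 ≤ a4 ≤ a3 < a6, which forces a6 < a6 — impossible.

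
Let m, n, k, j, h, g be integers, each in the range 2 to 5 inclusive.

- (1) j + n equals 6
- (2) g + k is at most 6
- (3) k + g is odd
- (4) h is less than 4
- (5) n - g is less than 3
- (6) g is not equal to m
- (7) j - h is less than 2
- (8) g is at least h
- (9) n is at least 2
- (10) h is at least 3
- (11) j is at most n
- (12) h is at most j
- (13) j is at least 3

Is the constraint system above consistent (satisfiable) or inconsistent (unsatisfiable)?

Try m = 4, n = 3, k = 2, j = 3, h = 3, g = 3.
Check constraint 1: j + n = 6; constraint 2: g + k = 5. The remaining constraints are straightforward to verify.

Satisfiable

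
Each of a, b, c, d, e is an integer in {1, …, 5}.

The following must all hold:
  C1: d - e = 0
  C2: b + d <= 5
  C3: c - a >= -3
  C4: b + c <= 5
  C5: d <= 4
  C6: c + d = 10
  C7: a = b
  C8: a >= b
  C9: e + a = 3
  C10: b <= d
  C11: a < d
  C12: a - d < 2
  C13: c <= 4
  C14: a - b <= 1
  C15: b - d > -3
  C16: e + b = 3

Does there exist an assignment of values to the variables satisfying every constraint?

From constraint 13: c ≤ 4. From constraint 5: d ≤ 4. Hence c + d ≤ 8. But constraint 6 requires c + d = 10, and 10 > 8. Contradiction.

Unsatisfiable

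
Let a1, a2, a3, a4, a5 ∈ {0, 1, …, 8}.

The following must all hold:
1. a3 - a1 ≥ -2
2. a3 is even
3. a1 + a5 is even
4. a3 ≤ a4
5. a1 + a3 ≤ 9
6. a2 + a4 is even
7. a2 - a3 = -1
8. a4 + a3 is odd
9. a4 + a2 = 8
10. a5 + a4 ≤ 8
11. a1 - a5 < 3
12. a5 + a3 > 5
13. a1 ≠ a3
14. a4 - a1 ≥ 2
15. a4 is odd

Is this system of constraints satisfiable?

Satisfiable

Setting (a1, a2, a3, a4, a5) = (3, 3, 4, 5, 3) satisfies everything: constraint 1: a3 - a1 = 1; constraint 5: a1 + a3 = 7, and the others follow.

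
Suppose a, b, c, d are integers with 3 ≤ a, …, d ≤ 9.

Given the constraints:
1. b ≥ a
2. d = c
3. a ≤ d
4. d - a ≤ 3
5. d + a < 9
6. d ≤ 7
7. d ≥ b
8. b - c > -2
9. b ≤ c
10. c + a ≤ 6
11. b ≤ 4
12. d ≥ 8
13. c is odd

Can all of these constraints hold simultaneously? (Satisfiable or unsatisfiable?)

Unsatisfiable

From constraint 12: d ≥ 8. From constraint 6: d ≤ 7. But 7 < 8, so no value of d works.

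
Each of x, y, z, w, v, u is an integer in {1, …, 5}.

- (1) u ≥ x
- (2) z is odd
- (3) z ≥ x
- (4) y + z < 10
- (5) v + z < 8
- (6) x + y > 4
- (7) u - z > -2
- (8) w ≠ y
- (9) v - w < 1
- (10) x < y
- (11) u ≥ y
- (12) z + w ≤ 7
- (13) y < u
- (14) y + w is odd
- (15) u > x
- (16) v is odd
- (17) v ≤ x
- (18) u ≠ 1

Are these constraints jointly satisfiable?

One satisfying assignment is x = 1, y = 4, z = 5, w = 1, v = 1, u = 5.
For the less obvious constraints — constraint 4: y + z = 9; constraint 5: v + z = 6; constraint 6: x + y = 5 — and the others hold by inspection.

Satisfiable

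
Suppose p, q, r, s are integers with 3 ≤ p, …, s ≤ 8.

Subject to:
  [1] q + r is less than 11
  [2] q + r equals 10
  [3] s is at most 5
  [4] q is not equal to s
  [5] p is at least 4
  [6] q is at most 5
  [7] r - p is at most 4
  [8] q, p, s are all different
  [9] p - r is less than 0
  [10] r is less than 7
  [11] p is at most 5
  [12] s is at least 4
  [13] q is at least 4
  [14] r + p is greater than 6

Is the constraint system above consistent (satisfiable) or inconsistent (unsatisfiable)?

Constraints 3, 5, 6, 11, 12, and 13 confine each of q, p, s to the 2 values {4, 5}.
Constraint 8 requires all 3 of them to be distinct, but only 2 values are available — impossible by the pigeonhole principle.

Unsatisfiable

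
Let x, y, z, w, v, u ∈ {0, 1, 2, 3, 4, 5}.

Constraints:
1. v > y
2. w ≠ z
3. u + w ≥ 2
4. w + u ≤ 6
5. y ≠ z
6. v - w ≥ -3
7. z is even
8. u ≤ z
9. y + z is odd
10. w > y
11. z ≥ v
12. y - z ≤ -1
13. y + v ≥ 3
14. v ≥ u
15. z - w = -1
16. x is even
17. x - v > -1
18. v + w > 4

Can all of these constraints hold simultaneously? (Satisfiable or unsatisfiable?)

Try x = 2, y = 1, z = 2, w = 3, v = 2, u = 2.
Check constraint 3: u + w = 5; constraint 4: w + u = 5; constraint 6: v - w = -1. The remaining constraints are straightforward to verify.

Satisfiable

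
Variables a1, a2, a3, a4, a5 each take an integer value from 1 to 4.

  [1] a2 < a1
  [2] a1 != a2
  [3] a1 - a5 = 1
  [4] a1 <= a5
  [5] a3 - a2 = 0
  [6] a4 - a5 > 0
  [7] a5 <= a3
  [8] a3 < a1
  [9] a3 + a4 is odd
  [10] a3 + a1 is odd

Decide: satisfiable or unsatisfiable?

Constraints 4, 7, and 8 give a1 ≤ a5, a5 ≤ a3, a3 < a1. Chaining: a1 ≤ a5 ≤ a3 < a1, which forces a1 < a1 — impossible.

Unsatisfiable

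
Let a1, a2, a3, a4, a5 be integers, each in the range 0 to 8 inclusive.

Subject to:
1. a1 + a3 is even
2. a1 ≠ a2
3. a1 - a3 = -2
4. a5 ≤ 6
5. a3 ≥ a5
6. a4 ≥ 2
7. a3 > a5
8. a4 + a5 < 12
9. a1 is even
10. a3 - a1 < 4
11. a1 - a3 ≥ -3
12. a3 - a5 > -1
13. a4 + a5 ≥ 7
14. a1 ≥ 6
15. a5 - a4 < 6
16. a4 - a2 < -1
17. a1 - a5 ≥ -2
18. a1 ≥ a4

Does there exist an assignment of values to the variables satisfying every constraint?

Satisfiable

Setting (a1, a2, a3, a4, a5) = (6, 7, 8, 3, 6) satisfies everything: constraint 3: a1 - a3 = -2; constraint 8: a4 + a5 = 9, and the others follow.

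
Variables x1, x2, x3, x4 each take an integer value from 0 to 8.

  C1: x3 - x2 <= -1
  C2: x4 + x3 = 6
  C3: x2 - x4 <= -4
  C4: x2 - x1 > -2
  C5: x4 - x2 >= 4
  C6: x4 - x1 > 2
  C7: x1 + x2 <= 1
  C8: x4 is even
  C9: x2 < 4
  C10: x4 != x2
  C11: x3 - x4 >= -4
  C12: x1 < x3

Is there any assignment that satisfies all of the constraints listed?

Unsatisfiable

Constraints 1, 3, and 11 give x3 − x4 ≥ -4, x4 − x2 ≥ 4, x2 − x3 ≥ 1.
Adding all 3 inequalities: the left sides telescope to 0, and the right sides sum to (-4) + 4 + 1 = 1. So 0 ≥ 1, which is false.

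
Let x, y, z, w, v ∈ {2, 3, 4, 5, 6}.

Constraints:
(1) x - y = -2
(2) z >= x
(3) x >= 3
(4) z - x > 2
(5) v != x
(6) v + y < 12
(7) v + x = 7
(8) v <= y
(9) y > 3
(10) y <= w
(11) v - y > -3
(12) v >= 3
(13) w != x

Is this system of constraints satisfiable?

Satisfiable

One satisfying assignment is x = 3, y = 5, z = 6, w = 5, v = 4.
For the less obvious constraints — constraint 1: x - y = -2; constraint 4: z - x = 3 — and the others hold by inspection.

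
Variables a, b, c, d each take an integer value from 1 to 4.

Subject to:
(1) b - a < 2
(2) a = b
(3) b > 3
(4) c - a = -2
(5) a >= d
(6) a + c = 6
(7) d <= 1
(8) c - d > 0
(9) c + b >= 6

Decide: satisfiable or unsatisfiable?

Satisfiable

Take a = 4, b = 4, c = 2, d = 1. Then constraint 1: b - a = 0; constraint 4: c - a = -2, and every other listed constraint is also met.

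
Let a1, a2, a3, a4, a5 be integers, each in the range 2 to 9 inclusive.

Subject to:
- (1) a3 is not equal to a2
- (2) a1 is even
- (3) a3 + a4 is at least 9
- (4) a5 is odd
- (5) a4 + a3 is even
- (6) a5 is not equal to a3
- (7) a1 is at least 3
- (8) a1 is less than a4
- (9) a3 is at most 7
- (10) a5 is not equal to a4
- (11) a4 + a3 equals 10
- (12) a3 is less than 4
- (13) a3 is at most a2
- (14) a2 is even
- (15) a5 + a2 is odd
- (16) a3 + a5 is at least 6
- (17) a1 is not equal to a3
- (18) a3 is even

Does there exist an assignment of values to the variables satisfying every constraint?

Satisfiable

Setting (a1, a2, a3, a4, a5) = (6, 8, 2, 8, 7) satisfies everything: constraint 3: a3 + a4 = 10; constraint 11: a4 + a3 = 10; constraint 16: a3 + a5 = 9, and the others follow.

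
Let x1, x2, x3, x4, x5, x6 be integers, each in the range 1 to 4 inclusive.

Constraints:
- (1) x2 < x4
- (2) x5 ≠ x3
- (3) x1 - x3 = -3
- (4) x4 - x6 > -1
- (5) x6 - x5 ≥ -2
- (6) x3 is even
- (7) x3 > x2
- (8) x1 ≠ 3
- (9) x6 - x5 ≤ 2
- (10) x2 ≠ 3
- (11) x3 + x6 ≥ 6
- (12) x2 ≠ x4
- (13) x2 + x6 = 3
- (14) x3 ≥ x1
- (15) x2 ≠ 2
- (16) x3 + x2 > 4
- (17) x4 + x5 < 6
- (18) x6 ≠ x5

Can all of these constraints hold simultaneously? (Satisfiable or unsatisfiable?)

Setting (x1, x2, x3, x4, x5, x6) = (1, 1, 4, 2, 1, 2) satisfies everything: constraint 3: x1 - x3 = -3; constraint 4: x4 - x6 = 0; constraint 5: x6 - x5 = 1, and the others follow.

Satisfiable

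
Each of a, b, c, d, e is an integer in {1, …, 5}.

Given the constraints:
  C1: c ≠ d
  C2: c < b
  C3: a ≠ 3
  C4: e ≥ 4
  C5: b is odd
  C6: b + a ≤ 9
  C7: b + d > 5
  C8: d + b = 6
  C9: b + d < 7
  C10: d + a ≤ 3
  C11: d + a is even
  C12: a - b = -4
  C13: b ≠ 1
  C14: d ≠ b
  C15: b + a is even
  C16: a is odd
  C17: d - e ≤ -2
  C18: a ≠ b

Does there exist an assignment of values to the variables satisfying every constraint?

Satisfiable

Setting (a, b, c, d, e) = (1, 5, 4, 1, 4) satisfies everything: constraint 6: b + a = 6; constraint 7: b + d = 6; constraint 8: d + b = 6, and the others follow.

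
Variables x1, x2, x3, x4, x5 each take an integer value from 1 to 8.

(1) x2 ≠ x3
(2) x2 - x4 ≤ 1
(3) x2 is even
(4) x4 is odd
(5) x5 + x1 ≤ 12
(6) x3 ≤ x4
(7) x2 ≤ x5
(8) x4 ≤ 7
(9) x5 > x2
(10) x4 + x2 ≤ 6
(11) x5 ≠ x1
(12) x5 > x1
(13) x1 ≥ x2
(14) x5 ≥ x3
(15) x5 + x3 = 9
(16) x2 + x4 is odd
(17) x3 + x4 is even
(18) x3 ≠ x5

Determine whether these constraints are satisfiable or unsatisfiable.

Try x1 = 3, x2 = 2, x3 = 1, x4 = 3, x5 = 8.
Check constraint 2: x2 - x4 = -1; constraint 5: x5 + x1 = 11; constraint 10: x4 + x2 = 5. The remaining constraints are straightforward to verify.

Satisfiable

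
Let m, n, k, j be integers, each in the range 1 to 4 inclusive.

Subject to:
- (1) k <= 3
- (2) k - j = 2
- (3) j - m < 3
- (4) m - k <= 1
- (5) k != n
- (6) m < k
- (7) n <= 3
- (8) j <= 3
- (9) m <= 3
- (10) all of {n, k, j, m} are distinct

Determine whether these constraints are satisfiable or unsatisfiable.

Unsatisfiable

Constraints 1, 7, 8, and 9 confine each of n, k, j, m to the 3 values {1, …, 3} (the domain already gives each ≥ 1).
Constraint 10 requires all 4 of them to be distinct, but only 3 values are available — impossible by the pigeonhole principle.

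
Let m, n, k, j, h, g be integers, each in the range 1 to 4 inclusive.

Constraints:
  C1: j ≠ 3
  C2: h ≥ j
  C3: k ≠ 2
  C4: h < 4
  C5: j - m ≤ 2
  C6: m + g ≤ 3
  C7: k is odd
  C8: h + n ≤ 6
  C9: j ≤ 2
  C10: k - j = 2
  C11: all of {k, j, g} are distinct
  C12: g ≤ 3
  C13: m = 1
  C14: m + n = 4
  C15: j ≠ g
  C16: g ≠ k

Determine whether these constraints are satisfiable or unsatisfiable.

Satisfiable

Try m = 1, n = 3, k = 3, j = 1, h = 2, g = 2.
Check constraint 5: j - m = 0; constraint 6: m + g = 3. The remaining constraints are straightforward to verify.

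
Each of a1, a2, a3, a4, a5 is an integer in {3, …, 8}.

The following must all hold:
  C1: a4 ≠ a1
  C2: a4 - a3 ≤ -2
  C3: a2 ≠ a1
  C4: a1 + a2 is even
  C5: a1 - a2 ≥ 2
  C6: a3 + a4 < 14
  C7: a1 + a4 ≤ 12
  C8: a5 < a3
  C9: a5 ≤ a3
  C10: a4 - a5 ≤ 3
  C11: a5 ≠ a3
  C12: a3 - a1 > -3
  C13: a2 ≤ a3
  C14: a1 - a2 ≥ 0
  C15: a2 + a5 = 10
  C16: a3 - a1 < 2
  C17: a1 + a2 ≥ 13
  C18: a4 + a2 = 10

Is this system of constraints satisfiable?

Satisfiable

One satisfying assignment is a1 = 8, a2 = 6, a3 = 8, a4 = 4, a5 = 4.
For the less obvious constraints — constraint 2: a4 - a3 = -4; constraint 5: a1 - a2 = 2 — and the others hold by inspection.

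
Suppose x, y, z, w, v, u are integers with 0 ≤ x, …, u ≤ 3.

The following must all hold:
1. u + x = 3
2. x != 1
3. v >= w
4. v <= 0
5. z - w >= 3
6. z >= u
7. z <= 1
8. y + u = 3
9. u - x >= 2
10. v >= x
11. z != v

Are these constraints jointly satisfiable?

Unsatisfiable

From constraints 6 and 7: u ≤ z ≤ 1. From constraints 4 and 10: x ≤ v ≤ 0. Hence u + x ≤ 1. But constraint 1 requires u + x = 3, and 3 > 1. Contradiction.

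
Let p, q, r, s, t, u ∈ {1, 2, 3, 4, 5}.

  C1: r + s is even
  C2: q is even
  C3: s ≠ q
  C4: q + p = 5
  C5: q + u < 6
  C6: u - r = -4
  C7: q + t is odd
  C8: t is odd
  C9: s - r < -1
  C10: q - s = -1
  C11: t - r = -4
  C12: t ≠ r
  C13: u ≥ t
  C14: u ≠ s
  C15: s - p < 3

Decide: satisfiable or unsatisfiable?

Try p = 3, q = 2, r = 5, s = 3, t = 1, u = 1.
Check constraint 4: q + p = 5; constraint 5: q + u = 3. The remaining constraints are straightforward to verify.

Satisfiable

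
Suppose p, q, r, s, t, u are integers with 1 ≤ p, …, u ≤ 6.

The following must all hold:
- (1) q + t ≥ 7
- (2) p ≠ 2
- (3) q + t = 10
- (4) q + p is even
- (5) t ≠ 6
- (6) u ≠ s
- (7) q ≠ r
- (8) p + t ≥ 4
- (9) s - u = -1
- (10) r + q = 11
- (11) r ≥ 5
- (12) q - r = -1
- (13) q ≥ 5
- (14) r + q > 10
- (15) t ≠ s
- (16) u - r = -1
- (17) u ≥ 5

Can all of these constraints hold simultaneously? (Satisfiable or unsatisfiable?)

The assignment p = 1, q = 5, r = 6, s = 4, t = 5, u = 5 works:
  constraint 1 holds since q + t = 10.
  constraint 3 holds since q + t = 10.
  constraint 8 holds since p + t = 6.
The rest check out directly.

Satisfiable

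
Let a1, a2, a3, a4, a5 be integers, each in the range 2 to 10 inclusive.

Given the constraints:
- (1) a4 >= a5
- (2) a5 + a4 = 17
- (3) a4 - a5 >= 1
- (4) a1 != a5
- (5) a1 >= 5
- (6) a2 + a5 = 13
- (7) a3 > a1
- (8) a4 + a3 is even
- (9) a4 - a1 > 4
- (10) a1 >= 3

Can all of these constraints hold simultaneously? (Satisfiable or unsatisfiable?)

Try a1 = 5, a2 = 6, a3 = 6, a4 = 10, a5 = 7.
Check constraint 2: a5 + a4 = 17; constraint 3: a4 - a5 = 3; constraint 6: a2 + a5 = 13. The remaining constraints are straightforward to verify.

Satisfiable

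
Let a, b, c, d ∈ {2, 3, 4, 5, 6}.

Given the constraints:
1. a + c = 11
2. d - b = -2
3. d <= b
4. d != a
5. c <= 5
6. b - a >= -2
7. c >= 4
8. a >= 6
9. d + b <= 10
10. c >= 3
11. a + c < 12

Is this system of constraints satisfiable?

The assignment a = 6, b = 5, c = 5, d = 3 works:
  constraint 1 holds since a + c = 11.
  constraint 2 holds since d - b = -2.
  constraint 6 holds since b - a = -1.
The rest check out directly.

Satisfiable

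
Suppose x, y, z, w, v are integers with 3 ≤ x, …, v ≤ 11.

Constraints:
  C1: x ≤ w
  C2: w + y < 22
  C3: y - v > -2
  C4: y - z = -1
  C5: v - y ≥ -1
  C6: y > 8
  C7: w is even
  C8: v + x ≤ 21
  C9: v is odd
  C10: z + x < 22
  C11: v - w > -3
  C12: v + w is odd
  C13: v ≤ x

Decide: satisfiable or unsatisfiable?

Setting (x, y, z, w, v) = (10, 10, 11, 10, 9) satisfies everything: constraint 2: w + y = 20; constraint 3: y - v = 1; constraint 4: y - z = -1, and the others follow.

Satisfiable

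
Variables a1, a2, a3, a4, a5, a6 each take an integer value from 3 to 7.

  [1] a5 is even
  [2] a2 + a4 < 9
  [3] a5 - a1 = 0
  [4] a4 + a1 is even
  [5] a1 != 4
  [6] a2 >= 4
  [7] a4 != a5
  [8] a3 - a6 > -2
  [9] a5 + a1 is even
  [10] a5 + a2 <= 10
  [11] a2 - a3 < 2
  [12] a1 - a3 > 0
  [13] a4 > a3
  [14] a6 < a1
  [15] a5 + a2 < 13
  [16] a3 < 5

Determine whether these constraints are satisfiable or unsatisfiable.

One satisfying assignment is a1 = 6, a2 = 4, a3 = 3, a4 = 4, a5 = 6, a6 = 4.
For the less obvious constraints — constraint 2: a2 + a4 = 8; constraint 3: a5 - a1 = 0 — and the others hold by inspection.

Satisfiable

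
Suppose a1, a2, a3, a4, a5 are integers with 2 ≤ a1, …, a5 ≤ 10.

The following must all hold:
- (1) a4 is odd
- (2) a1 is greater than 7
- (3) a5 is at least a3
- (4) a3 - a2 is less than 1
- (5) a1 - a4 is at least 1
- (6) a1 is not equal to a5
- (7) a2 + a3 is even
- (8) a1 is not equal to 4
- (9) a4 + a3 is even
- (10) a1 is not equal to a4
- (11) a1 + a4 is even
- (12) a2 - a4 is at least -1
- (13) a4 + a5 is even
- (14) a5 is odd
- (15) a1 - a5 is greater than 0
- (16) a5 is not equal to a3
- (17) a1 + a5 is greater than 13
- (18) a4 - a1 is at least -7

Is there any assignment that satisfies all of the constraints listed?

Satisfiable

Setting (a1, a2, a3, a4, a5) = (9, 5, 3, 5, 7) satisfies everything: constraint 4: a3 - a2 = -2; constraint 5: a1 - a4 = 4, and the others follow.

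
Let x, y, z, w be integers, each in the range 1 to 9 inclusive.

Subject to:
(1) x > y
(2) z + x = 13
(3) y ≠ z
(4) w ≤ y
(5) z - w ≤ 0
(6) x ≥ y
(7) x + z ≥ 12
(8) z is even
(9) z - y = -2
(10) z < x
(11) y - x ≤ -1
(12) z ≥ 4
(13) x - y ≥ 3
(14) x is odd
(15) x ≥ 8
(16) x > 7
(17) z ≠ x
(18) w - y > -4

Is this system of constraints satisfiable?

Take x = 9, y = 6, z = 4, w = 4. Then constraint 2: z + x = 13; constraint 5: z - w = 0; constraint 7: x + z = 13, and every other listed constraint is also met.

Satisfiable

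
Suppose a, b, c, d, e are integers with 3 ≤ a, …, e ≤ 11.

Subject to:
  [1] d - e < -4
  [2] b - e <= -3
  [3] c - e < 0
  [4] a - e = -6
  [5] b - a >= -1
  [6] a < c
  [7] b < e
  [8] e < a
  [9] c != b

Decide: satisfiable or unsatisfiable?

Unsatisfiable

Constraints 3, 6, and 8 give c < e, e < a, a < c. Chaining: c < e < a < c, which forces c < c — impossible.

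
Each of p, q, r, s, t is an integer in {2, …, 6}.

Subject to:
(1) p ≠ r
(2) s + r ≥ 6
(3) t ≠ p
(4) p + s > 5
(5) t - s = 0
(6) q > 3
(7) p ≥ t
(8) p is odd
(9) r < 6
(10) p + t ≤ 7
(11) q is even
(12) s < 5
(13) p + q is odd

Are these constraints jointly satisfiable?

Try p = 5, q = 6, r = 4, s = 2, t = 2.
Check constraint 2: s + r = 6; constraint 4: p + s = 7. The remaining constraints are straightforward to verify.

Satisfiable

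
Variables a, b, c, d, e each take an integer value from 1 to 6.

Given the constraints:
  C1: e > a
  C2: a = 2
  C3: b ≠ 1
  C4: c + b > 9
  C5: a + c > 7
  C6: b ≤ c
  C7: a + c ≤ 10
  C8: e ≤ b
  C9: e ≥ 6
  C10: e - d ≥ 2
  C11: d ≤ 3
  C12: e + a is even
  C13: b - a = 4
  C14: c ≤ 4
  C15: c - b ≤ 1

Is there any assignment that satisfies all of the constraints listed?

From constraints 8 and 9: b ≥ e and e ≥ 6, so b ≥ 6. From constraints 6 and 14: b ≤ c and c ≤ 4, so b ≤ 4. But 4 < 6, so no value of b works.

Unsatisfiable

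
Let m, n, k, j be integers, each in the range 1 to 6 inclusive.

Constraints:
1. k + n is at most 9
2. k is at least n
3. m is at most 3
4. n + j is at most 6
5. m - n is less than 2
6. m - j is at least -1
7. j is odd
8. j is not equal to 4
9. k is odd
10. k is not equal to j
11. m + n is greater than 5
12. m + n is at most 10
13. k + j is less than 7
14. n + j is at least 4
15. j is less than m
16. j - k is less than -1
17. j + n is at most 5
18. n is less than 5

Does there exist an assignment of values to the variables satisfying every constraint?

Satisfiable

Try m = 3, n = 4, k = 5, j = 1.
Check constraint 1: k + n = 9; constraint 4: n + j = 5. The remaining constraints are straightforward to verify.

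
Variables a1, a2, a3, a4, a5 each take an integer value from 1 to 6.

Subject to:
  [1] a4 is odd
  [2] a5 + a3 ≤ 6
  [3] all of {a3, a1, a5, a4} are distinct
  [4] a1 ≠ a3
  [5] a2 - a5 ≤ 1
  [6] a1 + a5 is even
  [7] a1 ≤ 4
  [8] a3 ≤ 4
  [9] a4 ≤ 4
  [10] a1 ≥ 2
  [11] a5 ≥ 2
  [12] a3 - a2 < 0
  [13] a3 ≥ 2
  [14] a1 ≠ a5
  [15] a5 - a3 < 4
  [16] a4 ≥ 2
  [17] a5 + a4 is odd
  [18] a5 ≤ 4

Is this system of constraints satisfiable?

Unsatisfiable

Constraints 7, 8, 9, 10, 11, 13, 16, and 18 confine each of a3, a1, a5, a4 to the 3 values {2, …, 4}.
Constraint 3 requires all 4 of them to be distinct, but only 3 values are available — impossible by the pigeonhole principle.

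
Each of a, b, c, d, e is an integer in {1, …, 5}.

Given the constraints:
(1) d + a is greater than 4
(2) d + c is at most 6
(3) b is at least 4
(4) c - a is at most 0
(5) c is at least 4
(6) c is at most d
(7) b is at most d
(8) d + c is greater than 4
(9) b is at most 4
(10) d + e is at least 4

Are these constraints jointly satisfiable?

From constraints 3 and 7: d ≥ b ≥ 4. From constraint 5: c ≥ 4. Hence d + c ≥ 8. But constraint 2 requires d + c ≤ 6, and 6 < 8. Contradiction.

Unsatisfiable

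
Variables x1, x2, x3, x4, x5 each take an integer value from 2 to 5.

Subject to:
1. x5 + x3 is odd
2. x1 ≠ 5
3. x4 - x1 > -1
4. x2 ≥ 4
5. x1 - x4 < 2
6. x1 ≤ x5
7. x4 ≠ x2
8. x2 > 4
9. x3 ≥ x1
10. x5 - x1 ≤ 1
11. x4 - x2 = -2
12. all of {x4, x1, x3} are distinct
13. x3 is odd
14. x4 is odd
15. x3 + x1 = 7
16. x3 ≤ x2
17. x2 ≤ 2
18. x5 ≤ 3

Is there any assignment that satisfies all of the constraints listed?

From constraints 16 and 17: x3 ≤ x2 ≤ 2. From constraints 6 and 18: x1 ≤ x5 ≤ 3. Hence x3 + x1 ≤ 5. But constraint 15 requires x3 + x1 = 7, and 7 > 5. Contradiction.

Unsatisfiable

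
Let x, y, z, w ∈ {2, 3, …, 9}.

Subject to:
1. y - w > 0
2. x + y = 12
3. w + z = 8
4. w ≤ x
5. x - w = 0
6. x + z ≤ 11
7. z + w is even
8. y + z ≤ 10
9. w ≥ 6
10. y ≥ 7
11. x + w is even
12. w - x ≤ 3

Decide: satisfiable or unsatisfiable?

Unsatisfiable

From constraints 4 and 9: x ≥ w ≥ 6. From constraint 10: y ≥ 7. Hence x + y ≥ 13. But constraint 2 requires x + y = 12, and 12 < 13. Contradiction.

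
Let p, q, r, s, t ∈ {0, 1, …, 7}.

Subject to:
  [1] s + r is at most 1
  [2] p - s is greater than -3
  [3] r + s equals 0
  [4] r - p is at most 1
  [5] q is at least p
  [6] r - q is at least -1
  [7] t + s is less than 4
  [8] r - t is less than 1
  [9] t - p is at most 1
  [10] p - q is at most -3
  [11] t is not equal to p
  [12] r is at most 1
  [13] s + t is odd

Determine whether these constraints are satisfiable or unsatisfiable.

Unsatisfiable

Constraints 4, 6, and 10 give r − q ≥ -1, q − p ≥ 3, p − r ≥ -1.
Adding all 3 inequalities: the left sides telescope to 0, and the right sides sum to (-1) + 3 + (-1) = 1. So 0 ≥ 1, which is false.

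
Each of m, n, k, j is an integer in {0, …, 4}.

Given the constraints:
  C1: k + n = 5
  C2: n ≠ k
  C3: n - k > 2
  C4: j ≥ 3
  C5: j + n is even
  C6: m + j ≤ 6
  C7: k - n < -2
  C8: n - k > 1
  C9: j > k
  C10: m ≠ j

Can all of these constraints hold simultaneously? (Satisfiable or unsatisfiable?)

Satisfiable

One satisfying assignment is m = 2, n = 4, k = 1, j = 4.
For the less obvious constraints — constraint 1: k + n = 5; constraint 3: n - k = 3; constraint 6: m + j = 6 — and the others hold by inspection.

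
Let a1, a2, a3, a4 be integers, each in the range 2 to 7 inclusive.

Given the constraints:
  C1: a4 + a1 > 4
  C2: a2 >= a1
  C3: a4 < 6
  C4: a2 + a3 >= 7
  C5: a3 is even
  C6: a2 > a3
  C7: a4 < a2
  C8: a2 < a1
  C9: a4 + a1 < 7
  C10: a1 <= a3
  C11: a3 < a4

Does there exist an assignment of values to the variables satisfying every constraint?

Constraints 7, 8, 10, and 11 give a2 < a1, a1 ≤ a3, a3 < a4, a4 < a2. Chaining: a2 < a1 ≤ a3 < a4 < a2, which forces a2 < a2 — impossible.

Unsatisfiable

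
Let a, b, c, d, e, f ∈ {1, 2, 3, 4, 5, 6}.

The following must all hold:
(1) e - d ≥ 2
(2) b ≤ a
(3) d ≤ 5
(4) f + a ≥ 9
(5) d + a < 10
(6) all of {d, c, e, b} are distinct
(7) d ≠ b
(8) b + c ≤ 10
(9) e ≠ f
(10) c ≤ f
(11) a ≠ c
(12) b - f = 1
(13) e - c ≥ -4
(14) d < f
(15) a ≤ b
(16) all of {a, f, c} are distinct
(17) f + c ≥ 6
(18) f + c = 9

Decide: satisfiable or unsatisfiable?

Satisfiable

One satisfying assignment is a = 6, b = 6, c = 4, d = 1, e = 3, f = 5.
For the less obvious constraints — constraint 1: e - d = 2; constraint 4: f + a = 11; constraint 5: d + a = 7 — and the others hold by inspection.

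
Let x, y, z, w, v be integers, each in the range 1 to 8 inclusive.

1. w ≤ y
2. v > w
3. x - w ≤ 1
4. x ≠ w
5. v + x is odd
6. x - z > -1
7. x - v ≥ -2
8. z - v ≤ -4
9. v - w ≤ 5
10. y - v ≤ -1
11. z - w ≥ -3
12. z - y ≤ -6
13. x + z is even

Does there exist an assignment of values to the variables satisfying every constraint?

Unsatisfiable

Constraints 3, 7, 10, 11, and 12 give y − z ≥ 6, z − w ≥ -3, w − x ≥ -1, x − v ≥ -2, v − y ≥ 1.
Adding all 5 inequalities: the left sides telescope to 0, and the right sides sum to 6 + (-3) + (-1) + (-2) + 1 = 1. So 0 ≥ 1, which is false.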